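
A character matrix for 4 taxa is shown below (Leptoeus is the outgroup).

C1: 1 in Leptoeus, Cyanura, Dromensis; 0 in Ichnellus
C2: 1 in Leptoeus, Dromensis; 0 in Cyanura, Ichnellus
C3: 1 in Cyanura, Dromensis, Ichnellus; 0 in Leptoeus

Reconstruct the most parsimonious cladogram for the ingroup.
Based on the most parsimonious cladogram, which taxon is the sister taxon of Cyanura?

Character polarity is set by the outgroup: the derived state is whichever differs from the outgroup's state, so for C1, C2 the derived state is '0', and for the remaining characters it is '1'.
C1 (derived state '0') is unique to Ichnellus (autapomorphy; uninformative for grouping).
C2 (derived state '0') is shared by Cyanura and Ichnellus — a synapomorphy uniting that clade.
All ingroup taxa share the derived state '1' for C3; it defines the ingroup but does not resolve relationships within it.
Most parsimonious ingroup topology: ((Cyanura,Ichnellus),Dromensis).
Cyanura and Ichnellus form a cherry on this tree, so they are sister taxa.

Ichnellus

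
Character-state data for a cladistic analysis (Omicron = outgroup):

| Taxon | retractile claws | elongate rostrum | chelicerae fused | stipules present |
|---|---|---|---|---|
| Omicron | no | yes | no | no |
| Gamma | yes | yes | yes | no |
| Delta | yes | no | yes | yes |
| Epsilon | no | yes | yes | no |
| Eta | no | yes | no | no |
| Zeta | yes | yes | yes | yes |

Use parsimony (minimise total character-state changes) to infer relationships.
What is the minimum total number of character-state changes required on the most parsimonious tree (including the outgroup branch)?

4

Character polarity is set by the outgroup: the derived state is whichever differs from the outgroup's state, so for elongate rostrum the derived state is 'no', and for the remaining characters it is 'yes'.
retractile claws: derived state 'yes' in Delta, Gamma, and Zeta only — synapomorphy for {Delta, Gamma, Zeta}.
elongate rostrum (derived state 'no') is unique to Delta (autapomorphy; uninformative for grouping).
chelicerae fused: derived state 'yes' in Delta, Epsilon, Gamma, and Zeta only — synapomorphy for {Delta, Epsilon, Gamma, Zeta}.
stipules present: derived state 'yes' in Delta and Zeta only — synapomorphy for {Delta, Zeta}.
Most parsimonious ingroup topology: (((Gamma,(Delta,Zeta)),Epsilon),Eta).
Changes per character on this tree: retractile claws: 1; elongate rostrum: 1; chelicerae fused: 1; stipules present: 1.
Total = 4.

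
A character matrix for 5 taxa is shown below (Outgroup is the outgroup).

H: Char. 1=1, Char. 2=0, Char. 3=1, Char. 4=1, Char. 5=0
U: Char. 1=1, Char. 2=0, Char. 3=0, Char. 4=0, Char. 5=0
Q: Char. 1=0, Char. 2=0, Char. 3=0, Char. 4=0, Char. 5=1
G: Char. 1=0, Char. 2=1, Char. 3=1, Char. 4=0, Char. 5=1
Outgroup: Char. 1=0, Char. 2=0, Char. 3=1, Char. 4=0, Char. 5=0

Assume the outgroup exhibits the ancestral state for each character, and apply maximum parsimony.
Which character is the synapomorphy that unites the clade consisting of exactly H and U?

Char. 1

Character polarity is set by the outgroup: the derived state is whichever differs from the outgroup's state, so for Char. 3 the derived state is '0', and for the remaining characters it is '1'.
Char. 1: derived state '1' in H and U only — synapomorphy for {H, U}.
Char. 2 (derived state '1') is unique to G (autapomorphy; uninformative for grouping).
Char. 3 (state '0') occurs in Q and U but conflicts with the nesting implied by the other characters — most parsimoniously interpreted as homoplasy.
Char. 4: derived state '1' in H only — an autapomorphy, so it tells us nothing about relationships among taxa.
Char. 5 (derived state '1') is shared by G and Q — a synapomorphy uniting that clade.
Most parsimonious ingroup topology: ((H,U),(Q,G)).
The clade {H, U} is supported by Char. 1: its derived state '1' occurs in exactly those taxa and in no other taxon (including the outgroup).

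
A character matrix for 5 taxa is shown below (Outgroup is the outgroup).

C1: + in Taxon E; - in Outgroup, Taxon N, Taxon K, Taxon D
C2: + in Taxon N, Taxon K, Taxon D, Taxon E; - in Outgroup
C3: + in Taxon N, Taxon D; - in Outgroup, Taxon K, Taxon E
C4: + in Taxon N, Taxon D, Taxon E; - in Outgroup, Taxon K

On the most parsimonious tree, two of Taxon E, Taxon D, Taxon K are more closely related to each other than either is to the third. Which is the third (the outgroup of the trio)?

Taxon K

The outgroup has state '-' for every character, so '+' is the derived state throughout.
C1 (derived state '+') is unique to Taxon E (autapomorphy; uninformative for grouping).
All ingroup taxa share the derived state '+' for C2; it defines the ingroup but does not resolve relationships within it.
C3 (derived state '+') is shared by Taxon D and Taxon N — a synapomorphy uniting that clade.
Only Taxon D, Taxon E, and Taxon N show the derived state '+' for C4, supporting them as a clade.
Most parsimonious ingroup topology: (((Taxon N,Taxon D),Taxon E),Taxon K).
Taxon D and Taxon E share a more recent common ancestor with each other than either does with Taxon K, so Taxon K is the least closely related of the three.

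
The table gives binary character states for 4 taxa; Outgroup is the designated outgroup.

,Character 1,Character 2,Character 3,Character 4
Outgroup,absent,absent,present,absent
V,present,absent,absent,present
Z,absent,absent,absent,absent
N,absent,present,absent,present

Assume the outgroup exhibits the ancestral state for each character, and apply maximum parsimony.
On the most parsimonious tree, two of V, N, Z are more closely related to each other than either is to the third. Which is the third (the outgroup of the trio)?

Z

Character polarity is set by the outgroup: the derived state is whichever differs from the outgroup's state, so for Character 3 the derived state is 'absent', and for the remaining characters it is 'present'.
Character 1 (derived state 'present') is unique to V (autapomorphy; uninformative for grouping).
Character 2 (derived state 'present') is unique to N (autapomorphy; uninformative for grouping).
Character 3 (derived state 'absent') is shared by all ingroup taxa — unites the whole ingroup.
Character 4: derived state 'present' in N and V only — synapomorphy for {N, V}.
Most parsimonious ingroup topology: ((V,N),Z).
N and V share a more recent common ancestor with each other than either does with Z, so Z is the least closely related of the three.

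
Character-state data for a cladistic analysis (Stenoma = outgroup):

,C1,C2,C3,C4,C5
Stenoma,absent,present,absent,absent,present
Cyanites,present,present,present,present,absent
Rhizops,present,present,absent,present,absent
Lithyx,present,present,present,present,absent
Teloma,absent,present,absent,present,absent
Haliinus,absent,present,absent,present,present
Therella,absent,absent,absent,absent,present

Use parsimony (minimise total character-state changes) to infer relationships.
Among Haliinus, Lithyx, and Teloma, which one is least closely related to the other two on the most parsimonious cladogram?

Haliinus

Character polarity is set by the outgroup: the derived state is whichever differs from the outgroup's state, so for C2, C5 the derived state is 'absent', and for the remaining characters it is 'present'.
Only Cyanites, Lithyx, and Rhizops show the derived state 'present' for C1, supporting them as a clade.
C2 (derived state 'absent') is unique to Therella (autapomorphy; uninformative for grouping).
Only Cyanites and Lithyx show the derived state 'present' for C3, supporting them as a clade.
Only Cyanites, Haliinus, Lithyx, Rhizops, and Teloma show the derived state 'present' for C4, supporting them as a clade.
C5 (derived state 'absent') is shared by Cyanites, Lithyx, Rhizops, and Teloma — a synapomorphy uniting that clade.
Most parsimonious ingroup topology: (((((Cyanites,Lithyx),Rhizops),Teloma),Haliinus),Therella).
Lithyx and Teloma share a more recent common ancestor with each other than either does with Haliinus, so Haliinus is the least closely related of the three.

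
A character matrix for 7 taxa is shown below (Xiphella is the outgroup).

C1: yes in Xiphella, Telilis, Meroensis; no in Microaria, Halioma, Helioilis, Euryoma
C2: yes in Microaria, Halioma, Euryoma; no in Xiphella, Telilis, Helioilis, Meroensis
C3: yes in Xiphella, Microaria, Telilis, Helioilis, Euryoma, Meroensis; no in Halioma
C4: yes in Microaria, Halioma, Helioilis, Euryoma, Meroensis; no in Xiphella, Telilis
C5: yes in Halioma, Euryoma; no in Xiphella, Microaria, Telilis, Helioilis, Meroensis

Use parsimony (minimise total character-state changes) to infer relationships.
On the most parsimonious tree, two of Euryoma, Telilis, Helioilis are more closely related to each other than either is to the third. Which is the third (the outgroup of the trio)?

Telilis

Character polarity is set by the outgroup: the derived state is whichever differs from the outgroup's state, so for C1, C3 the derived state is 'no', and for the remaining characters it is 'yes'.
Only Euryoma, Halioma, Helioilis, and Microaria show the derived state 'no' for C1, supporting them as a clade.
C2 (derived state 'yes') is shared by Euryoma, Halioma, and Microaria — a synapomorphy uniting that clade.
C3: derived state 'no' in Halioma only — an autapomorphy, so it tells us nothing about relationships among taxa.
C4 (derived state 'yes') is shared by Euryoma, Halioma, Helioilis, Meroensis, and Microaria — a synapomorphy uniting that clade.
C5: derived state 'yes' in Euryoma and Halioma only — synapomorphy for {Euryoma, Halioma}.
Most parsimonious ingroup topology: ((((Microaria,(Halioma,Euryoma)),Helioilis),Meroensis),Telilis).
Euryoma and Helioilis share a more recent common ancestor with each other than either does with Telilis, so Telilis is the least closely related of the three.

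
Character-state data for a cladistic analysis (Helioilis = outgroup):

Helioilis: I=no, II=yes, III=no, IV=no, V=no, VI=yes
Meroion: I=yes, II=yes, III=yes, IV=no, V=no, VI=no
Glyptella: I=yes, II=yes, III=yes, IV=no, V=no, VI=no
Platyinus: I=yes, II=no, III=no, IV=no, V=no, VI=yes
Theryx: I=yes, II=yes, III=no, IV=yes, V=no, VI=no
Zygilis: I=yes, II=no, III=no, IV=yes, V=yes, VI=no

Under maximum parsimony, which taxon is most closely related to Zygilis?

Theryx

Character polarity is set by the outgroup: the derived state is whichever differs from the outgroup's state, so for II, VI the derived state is 'no', and for the remaining characters it is 'yes'.
I (derived state 'yes') is shared by all ingroup taxa — unites the whole ingroup.
II groups Platyinus and Zygilis, which is incompatible with the clades supported by the remaining characters; treating it as convergent (homoplasy) costs fewer steps than any alternative tree.
III: derived state 'yes' in Glyptella and Meroion only — synapomorphy for {Glyptella, Meroion}.
IV: derived state 'yes' in Theryx and Zygilis only — synapomorphy for {Theryx, Zygilis}.
V (derived state 'yes') is unique to Zygilis (autapomorphy; uninformative for grouping).
VI: derived state 'no' in Glyptella, Meroion, Theryx, and Zygilis only — synapomorphy for {Glyptella, Meroion, Theryx, Zygilis}.
Most parsimonious ingroup topology: (((Meroion,Glyptella),(Theryx,Zygilis)),Platyinus).
Zygilis and Theryx form a cherry on this tree, so they are sister taxa.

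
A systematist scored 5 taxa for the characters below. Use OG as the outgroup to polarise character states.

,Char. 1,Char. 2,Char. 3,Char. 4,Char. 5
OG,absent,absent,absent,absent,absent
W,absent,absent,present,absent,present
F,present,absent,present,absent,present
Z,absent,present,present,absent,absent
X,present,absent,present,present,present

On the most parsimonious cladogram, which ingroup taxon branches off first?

Z

The outgroup has state 'absent' for every character, so 'present' is the derived state throughout.
Only F and X show the derived state 'present' for Char. 1, supporting them as a clade.
Char. 2 (derived state 'present') is unique to Z (autapomorphy; uninformative for grouping).
All ingroup taxa share the derived state 'present' for Char. 3; it defines the ingroup but does not resolve relationships within it.
Char. 4 (derived state 'present') is unique to X (autapomorphy; uninformative for grouping).
Only F, W, and X show the derived state 'present' for Char. 5, supporting them as a clade.
Most parsimonious ingroup topology: ((W,(F,X)),Z).
Z is sister to the clade containing all other ingroup taxa, so it is the earliest-diverging (most basal) ingroup lineage.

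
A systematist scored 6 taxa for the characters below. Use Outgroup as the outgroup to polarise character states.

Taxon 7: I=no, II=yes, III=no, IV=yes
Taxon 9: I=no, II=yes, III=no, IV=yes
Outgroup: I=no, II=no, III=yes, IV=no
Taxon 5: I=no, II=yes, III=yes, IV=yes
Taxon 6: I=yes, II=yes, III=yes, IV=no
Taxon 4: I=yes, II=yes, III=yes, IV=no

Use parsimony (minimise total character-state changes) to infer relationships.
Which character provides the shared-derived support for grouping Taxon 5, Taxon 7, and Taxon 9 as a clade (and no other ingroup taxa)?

IV

Character polarity is set by the outgroup: the derived state is whichever differs from the outgroup's state, so for III the derived state is 'no', and for the remaining characters it is 'yes'.
I: derived state 'yes' in Taxon 4 and Taxon 6 only — synapomorphy for {Taxon 4, Taxon 6}.
All ingroup taxa share the derived state 'yes' for II; it defines the ingroup but does not resolve relationships within it.
III: derived state 'no' in Taxon 7 and Taxon 9 only — synapomorphy for {Taxon 7, Taxon 9}.
IV: derived state 'yes' in Taxon 5, Taxon 7, and Taxon 9 only — synapomorphy for {Taxon 5, Taxon 7, Taxon 9}.
Most parsimonious ingroup topology: ((Taxon 4,Taxon 6),(Taxon 5,(Taxon 9,Taxon 7))).
The clade {Taxon 5, Taxon 7, Taxon 9} is supported by IV: its derived state 'yes' occurs in exactly those taxa and in no other taxon (including the outgroup).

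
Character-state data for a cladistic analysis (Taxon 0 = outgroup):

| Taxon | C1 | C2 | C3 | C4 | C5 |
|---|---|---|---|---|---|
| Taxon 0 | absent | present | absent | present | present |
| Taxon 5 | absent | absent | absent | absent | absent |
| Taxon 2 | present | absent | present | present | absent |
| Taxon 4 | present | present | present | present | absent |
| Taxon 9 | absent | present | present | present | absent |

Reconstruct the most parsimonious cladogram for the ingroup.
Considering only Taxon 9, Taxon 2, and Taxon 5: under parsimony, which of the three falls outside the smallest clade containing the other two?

Taxon 5

Character polarity is set by the outgroup: the derived state is whichever differs from the outgroup's state, so for C2, C4, C5 the derived state is 'absent', and for the remaining characters it is 'present'.
C1 (derived state 'present') is shared by Taxon 2 and Taxon 4 — a synapomorphy uniting that clade.
C2 groups Taxon 2 and Taxon 5, which is incompatible with the clades supported by the remaining characters; treating it as convergent (homoplasy) costs fewer steps than any alternative tree.
C3 (derived state 'present') is shared by Taxon 2, Taxon 4, and Taxon 9 — a synapomorphy uniting that clade.
C4: derived state 'absent' in Taxon 5 only — an autapomorphy, so it tells us nothing about relationships among taxa.
All ingroup taxa share the derived state 'absent' for C5; it defines the ingroup but does not resolve relationships within it.
Most parsimonious ingroup topology: (Taxon 5,((Taxon 2,Taxon 4),Taxon 9)).
Taxon 9 and Taxon 2 share a more recent common ancestor with each other than either does with Taxon 5, so Taxon 5 is the least closely related of the three.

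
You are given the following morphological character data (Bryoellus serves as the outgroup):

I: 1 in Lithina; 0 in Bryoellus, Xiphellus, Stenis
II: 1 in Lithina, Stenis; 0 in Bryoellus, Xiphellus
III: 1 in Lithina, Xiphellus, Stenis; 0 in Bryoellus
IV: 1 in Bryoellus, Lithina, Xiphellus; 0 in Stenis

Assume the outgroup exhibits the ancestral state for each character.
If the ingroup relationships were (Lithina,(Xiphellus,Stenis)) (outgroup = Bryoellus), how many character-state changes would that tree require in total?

5

Map each character onto (Lithina,(Xiphellus,Stenis)) (rooted by Bryoellus) and count the minimum state changes it requires (Fitch parsimony):
I: 1; II: 2; III: 1; IV: 1.
Total tree length = 5.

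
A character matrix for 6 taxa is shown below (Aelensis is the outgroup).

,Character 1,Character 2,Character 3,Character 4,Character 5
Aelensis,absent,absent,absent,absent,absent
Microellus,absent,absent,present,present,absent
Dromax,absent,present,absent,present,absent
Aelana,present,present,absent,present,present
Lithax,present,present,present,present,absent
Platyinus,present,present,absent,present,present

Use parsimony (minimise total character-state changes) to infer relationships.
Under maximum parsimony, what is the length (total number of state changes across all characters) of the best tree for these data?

6

The outgroup has state 'absent' for every character, so 'present' is the derived state throughout.
Only Aelana, Lithax, and Platyinus show the derived state 'present' for Character 1, supporting them as a clade.
Character 2 (derived state 'present') is shared by Aelana, Dromax, Lithax, and Platyinus — a synapomorphy uniting that clade.
Character 3 (state 'present') occurs in Lithax and Microellus but conflicts with the nesting implied by the other characters — most parsimoniously interpreted as homoplasy.
All ingroup taxa share the derived state 'present' for Character 4; it defines the ingroup but does not resolve relationships within it.
Only Aelana and Platyinus show the derived state 'present' for Character 5, supporting them as a clade.
Most parsimonious ingroup topology: (Microellus,(Dromax,((Aelana,Platyinus),Lithax))).
Changes per character on this tree: Character 1: 1; Character 2: 1; Character 3: 2; Character 4: 1; Character 5: 1.
Total = 6.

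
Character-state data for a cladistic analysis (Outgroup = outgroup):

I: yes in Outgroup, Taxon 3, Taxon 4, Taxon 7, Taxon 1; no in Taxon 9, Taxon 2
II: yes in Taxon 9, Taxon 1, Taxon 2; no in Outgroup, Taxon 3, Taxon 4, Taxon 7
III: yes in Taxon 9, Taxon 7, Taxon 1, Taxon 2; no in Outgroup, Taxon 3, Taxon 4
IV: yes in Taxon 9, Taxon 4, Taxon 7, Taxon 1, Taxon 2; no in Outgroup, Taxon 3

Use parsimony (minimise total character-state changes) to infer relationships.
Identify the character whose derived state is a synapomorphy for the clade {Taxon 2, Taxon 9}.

Character polarity is set by the outgroup: the derived state is whichever differs from the outgroup's state, so for I the derived state is 'no', and for the remaining characters it is 'yes'.
Only Taxon 2 and Taxon 9 show the derived state 'no' for I, supporting them as a clade.
II (derived state 'yes') is shared by Taxon 1, Taxon 2, and Taxon 9 — a synapomorphy uniting that clade.
Only Taxon 1, Taxon 2, Taxon 7, and Taxon 9 show the derived state 'yes' for III, supporting them as a clade.
IV (derived state 'yes') is shared by Taxon 1, Taxon 2, Taxon 4, Taxon 7, and Taxon 9 — a synapomorphy uniting that clade.
Most parsimonious ingroup topology: (((((Taxon 9,Taxon 2),Taxon 1),Taxon 7),Taxon 4),Taxon 3).
The clade {Taxon 2, Taxon 9} is supported by I: its derived state 'no' occurs in exactly those taxa and in no other taxon (including the outgroup).

I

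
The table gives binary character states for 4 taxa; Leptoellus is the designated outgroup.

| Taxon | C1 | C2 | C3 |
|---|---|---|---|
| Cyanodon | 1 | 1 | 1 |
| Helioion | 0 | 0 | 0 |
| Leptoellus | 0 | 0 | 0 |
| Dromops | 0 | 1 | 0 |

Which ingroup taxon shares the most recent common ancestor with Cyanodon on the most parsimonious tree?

The outgroup has state '0' for every character, so '1' is the derived state throughout.
C1 (derived state '1') is unique to Cyanodon (autapomorphy; uninformative for grouping).
C2 (derived state '1') is shared by Cyanodon and Dromops — a synapomorphy uniting that clade.
C3 (derived state '1') is unique to Cyanodon (autapomorphy; uninformative for grouping).
Most parsimonious ingroup topology: (Helioion,(Cyanodon,Dromops)).
Cyanodon and Dromops form a cherry on this tree, so they are sister taxa.

Dromops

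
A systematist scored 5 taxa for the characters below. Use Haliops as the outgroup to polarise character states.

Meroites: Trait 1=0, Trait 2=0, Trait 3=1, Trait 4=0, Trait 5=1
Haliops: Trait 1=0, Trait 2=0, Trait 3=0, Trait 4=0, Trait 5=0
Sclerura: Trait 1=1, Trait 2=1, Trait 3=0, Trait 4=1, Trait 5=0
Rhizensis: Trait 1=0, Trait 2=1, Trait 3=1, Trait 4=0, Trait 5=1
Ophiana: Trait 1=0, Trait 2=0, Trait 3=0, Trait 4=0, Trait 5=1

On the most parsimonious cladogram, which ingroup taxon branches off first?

The outgroup has state '0' for every character, so '1' is the derived state throughout.
Trait 1: derived state '1' in Sclerura only — an autapomorphy, so it tells us nothing about relationships among taxa.
Trait 2 groups Rhizensis and Sclerura, which is incompatible with the clades supported by the remaining characters; treating it as convergent (homoplasy) costs fewer steps than any alternative tree.
Trait 3: derived state '1' in Meroites and Rhizensis only — synapomorphy for {Meroites, Rhizensis}.
Trait 4 (derived state '1') is unique to Sclerura (autapomorphy; uninformative for grouping).
Trait 5: derived state '1' in Meroites, Ophiana, and Rhizensis only — synapomorphy for {Meroites, Ophiana, Rhizensis}.
Most parsimonious ingroup topology: (Sclerura,(Ophiana,(Rhizensis,Meroites))).
Sclerura is sister to the clade containing all other ingroup taxa, so it is the earliest-diverging (most basal) ingroup lineage.

Sclerura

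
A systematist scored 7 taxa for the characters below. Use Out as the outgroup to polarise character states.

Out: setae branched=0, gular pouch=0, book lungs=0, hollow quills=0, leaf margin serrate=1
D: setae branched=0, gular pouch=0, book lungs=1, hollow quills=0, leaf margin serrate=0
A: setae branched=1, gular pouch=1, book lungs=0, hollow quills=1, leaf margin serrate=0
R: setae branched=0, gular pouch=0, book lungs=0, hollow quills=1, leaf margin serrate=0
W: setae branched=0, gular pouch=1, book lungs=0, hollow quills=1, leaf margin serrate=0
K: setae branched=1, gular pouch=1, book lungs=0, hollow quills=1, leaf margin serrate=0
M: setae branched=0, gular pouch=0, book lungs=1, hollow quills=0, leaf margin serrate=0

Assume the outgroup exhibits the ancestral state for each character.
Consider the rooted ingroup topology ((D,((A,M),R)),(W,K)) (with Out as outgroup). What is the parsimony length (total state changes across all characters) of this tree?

10

Map each character onto ((D,((A,M),R)),(W,K)) (rooted by Out) and count the minimum state changes it requires (Fitch parsimony):
setae branched: 2; gular pouch: 2; book lungs: 2; hollow quills: 3; leaf margin serrate: 1.
Total tree length = 10.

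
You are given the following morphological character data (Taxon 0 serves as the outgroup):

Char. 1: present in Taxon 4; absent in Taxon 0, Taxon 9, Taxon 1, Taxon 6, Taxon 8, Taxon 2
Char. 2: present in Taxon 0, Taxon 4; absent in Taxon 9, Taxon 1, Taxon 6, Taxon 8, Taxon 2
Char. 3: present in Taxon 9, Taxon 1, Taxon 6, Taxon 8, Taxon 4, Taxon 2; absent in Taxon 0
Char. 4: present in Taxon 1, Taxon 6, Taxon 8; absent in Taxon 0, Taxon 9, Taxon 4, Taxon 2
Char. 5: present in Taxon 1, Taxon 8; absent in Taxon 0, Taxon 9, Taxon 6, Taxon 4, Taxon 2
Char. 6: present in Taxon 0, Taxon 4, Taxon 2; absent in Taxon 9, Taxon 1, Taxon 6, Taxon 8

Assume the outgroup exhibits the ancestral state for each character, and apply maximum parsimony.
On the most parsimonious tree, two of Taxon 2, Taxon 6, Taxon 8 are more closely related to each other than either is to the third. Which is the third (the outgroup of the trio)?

Taxon 2

Character polarity is set by the outgroup: the derived state is whichever differs from the outgroup's state, so for Char. 2, Char. 6 the derived state is 'absent', and for the remaining characters it is 'present'.
Char. 1 (derived state 'present') is unique to Taxon 4 (autapomorphy; uninformative for grouping).
Char. 2 (derived state 'absent') is shared by Taxon 1, Taxon 2, Taxon 6, Taxon 8, and Taxon 9 — a synapomorphy uniting that clade.
Char. 3 (derived state 'present') is shared by all ingroup taxa — unites the whole ingroup.
Only Taxon 1, Taxon 6, and Taxon 8 show the derived state 'present' for Char. 4, supporting them as a clade.
Char. 5 (derived state 'present') is shared by Taxon 1 and Taxon 8 — a synapomorphy uniting that clade.
Char. 6 (derived state 'absent') is shared by Taxon 1, Taxon 6, Taxon 8, and Taxon 9 — a synapomorphy uniting that clade.
Most parsimonious ingroup topology: (((Taxon 9,((Taxon 1,Taxon 8),Taxon 6)),Taxon 2),Taxon 4).
Taxon 8 and Taxon 6 share a more recent common ancestor with each other than either does with Taxon 2, so Taxon 2 is the least closely related of the three.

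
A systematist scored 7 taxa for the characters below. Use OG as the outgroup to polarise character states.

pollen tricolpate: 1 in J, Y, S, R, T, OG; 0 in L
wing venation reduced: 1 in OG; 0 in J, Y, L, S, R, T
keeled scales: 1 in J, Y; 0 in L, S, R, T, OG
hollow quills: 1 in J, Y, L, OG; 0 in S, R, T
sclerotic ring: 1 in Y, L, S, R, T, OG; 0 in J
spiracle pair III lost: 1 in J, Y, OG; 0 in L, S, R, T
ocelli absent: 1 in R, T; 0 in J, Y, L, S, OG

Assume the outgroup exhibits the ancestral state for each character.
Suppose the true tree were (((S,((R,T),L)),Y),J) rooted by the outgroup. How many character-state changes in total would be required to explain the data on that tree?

Map each character onto (((S,((R,T),L)),Y),J) (rooted by OG) and count the minimum state changes it requires (Fitch parsimony):
pollen tricolpate: 1; wing venation reduced: 1; keeled scales: 2; hollow quills: 2; sclerotic ring: 1; spiracle pair III lost: 1; ocelli absent: 1.
Total tree length = 9.

9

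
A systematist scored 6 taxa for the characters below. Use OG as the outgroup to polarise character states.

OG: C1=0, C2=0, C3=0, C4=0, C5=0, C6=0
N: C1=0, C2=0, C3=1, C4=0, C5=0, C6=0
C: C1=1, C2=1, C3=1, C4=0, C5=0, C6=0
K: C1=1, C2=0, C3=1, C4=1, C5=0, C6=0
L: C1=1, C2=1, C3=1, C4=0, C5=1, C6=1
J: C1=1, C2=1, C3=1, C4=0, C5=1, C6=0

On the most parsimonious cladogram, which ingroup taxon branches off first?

N

The outgroup has state '0' for every character, so '1' is the derived state throughout.
C1 (derived state '1') is shared by C, J, K, and L — a synapomorphy uniting that clade.
C2: derived state '1' in C, J, and L only — synapomorphy for {C, J, L}.
C3 (derived state '1') is shared by all ingroup taxa — unites the whole ingroup.
C4 (derived state '1') is unique to K (autapomorphy; uninformative for grouping).
Only J and L show the derived state '1' for C5, supporting them as a clade.
C6: derived state '1' in L only — an autapomorphy, so it tells us nothing about relationships among taxa.
Most parsimonious ingroup topology: (N,((C,(L,J)),K)).
N is sister to the clade containing all other ingroup taxa, so it is the earliest-diverging (most basal) ingroup lineage.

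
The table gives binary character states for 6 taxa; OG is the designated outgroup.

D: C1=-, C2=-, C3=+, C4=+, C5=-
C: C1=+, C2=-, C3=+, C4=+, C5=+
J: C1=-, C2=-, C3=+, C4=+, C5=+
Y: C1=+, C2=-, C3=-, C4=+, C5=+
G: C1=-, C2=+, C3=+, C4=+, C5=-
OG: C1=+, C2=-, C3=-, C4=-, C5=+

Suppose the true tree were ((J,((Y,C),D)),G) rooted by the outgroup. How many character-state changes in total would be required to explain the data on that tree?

Map each character onto ((J,((Y,C),D)),G) (rooted by OG) and count the minimum state changes it requires (Fitch parsimony):
C1: 2; C2: 1; C3: 2; C4: 1; C5: 2.
Total tree length = 8.

8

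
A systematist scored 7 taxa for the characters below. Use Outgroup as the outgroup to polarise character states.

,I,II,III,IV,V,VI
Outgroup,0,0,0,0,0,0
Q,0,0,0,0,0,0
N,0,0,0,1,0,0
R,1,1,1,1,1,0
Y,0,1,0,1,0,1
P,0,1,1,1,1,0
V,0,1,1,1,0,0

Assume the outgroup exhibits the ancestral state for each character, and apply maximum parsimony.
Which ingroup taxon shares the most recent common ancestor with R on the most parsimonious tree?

P

The outgroup has state '0' for every character, so '1' is the derived state throughout.
I: derived state '1' in R only — an autapomorphy, so it tells us nothing about relationships among taxa.
Only P, R, V, and Y show the derived state '1' for II, supporting them as a clade.
Only P, R, and V show the derived state '1' for III, supporting them as a clade.
IV: derived state '1' in N, P, R, V, and Y only — synapomorphy for {N, P, R, V, Y}.
V (derived state '1') is shared by P and R — a synapomorphy uniting that clade.
VI (derived state '1') is unique to Y (autapomorphy; uninformative for grouping).
Most parsimonious ingroup topology: (Q,(N,(((R,P),V),Y))).
R and P form a cherry on this tree, so they are sister taxa.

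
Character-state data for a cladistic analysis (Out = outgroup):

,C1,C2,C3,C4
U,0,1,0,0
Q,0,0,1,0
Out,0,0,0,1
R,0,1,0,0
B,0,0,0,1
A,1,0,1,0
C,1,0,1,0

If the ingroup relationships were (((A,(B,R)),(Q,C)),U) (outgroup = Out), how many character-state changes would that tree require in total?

8

Map each character onto (((A,(B,R)),(Q,C)),U) (rooted by Out) and count the minimum state changes it requires (Fitch parsimony):
C1: 2; C2: 2; C3: 2; C4: 2.
Total tree length = 8.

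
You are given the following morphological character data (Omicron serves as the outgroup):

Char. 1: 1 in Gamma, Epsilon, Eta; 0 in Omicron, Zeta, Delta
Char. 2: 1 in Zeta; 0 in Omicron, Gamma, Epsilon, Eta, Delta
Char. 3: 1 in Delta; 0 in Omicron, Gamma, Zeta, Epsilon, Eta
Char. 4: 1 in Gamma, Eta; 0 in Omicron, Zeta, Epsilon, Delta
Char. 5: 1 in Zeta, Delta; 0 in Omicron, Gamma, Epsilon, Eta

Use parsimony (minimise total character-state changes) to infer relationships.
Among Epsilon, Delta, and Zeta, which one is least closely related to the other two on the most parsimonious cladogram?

The outgroup has state '0' for every character, so '1' is the derived state throughout.
Char. 1: derived state '1' in Epsilon, Eta, and Gamma only — synapomorphy for {Epsilon, Eta, Gamma}.
Char. 2 (derived state '1') is unique to Zeta (autapomorphy; uninformative for grouping).
Char. 3: derived state '1' in Delta only — an autapomorphy, so it tells us nothing about relationships among taxa.
Only Eta and Gamma show the derived state '1' for Char. 4, supporting them as a clade.
Char. 5: derived state '1' in Delta and Zeta only — synapomorphy for {Delta, Zeta}.
Most parsimonious ingroup topology: (((Gamma,Eta),Epsilon),(Zeta,Delta)).
Zeta and Delta share a more recent common ancestor with each other than either does with Epsilon, so Epsilon is the least closely related of the three.

Epsilon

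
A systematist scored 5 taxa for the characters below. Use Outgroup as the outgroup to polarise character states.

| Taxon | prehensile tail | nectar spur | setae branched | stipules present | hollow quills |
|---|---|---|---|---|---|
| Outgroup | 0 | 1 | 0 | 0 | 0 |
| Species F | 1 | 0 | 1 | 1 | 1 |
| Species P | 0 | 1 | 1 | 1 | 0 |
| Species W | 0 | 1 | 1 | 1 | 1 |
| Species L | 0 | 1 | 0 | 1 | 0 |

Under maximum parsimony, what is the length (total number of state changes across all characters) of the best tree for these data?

5

Character polarity is set by the outgroup: the derived state is whichever differs from the outgroup's state, so for nectar spur the derived state is '0', and for the remaining characters it is '1'.
prehensile tail (derived state '1') is unique to Species F (autapomorphy; uninformative for grouping).
nectar spur (derived state '0') is unique to Species F (autapomorphy; uninformative for grouping).
setae branched (derived state '1') is shared by Species F, Species P, and Species W — a synapomorphy uniting that clade.
All ingroup taxa share the derived state '1' for stipules present; it defines the ingroup but does not resolve relationships within it.
Only Species F and Species W show the derived state '1' for hollow quills, supporting them as a clade.
Most parsimonious ingroup topology: (((Species F,Species W),Species P),Species L).
Changes per character on this tree: prehensile tail: 1; nectar spur: 1; setae branched: 1; stipules present: 1; hollow quills: 1.
Total = 5.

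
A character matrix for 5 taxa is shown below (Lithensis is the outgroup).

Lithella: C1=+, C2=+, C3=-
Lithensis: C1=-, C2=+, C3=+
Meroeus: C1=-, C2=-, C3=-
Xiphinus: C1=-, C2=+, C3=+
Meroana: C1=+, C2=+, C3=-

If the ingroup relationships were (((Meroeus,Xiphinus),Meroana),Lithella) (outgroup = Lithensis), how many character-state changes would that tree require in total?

5

Map each character onto (((Meroeus,Xiphinus),Meroana),Lithella) (rooted by Lithensis) and count the minimum state changes it requires (Fitch parsimony):
C1: 2; C2: 1; C3: 2.
Total tree length = 5.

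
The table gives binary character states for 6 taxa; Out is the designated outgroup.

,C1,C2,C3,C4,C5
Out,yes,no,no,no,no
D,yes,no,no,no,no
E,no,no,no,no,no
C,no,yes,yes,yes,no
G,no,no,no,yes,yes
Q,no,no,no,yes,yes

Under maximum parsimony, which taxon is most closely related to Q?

G

Character polarity is set by the outgroup: the derived state is whichever differs from the outgroup's state, so for C1 the derived state is 'no', and for the remaining characters it is 'yes'.
Only C, E, G, and Q show the derived state 'no' for C1, supporting them as a clade.
C2 (derived state 'yes') is unique to C (autapomorphy; uninformative for grouping).
C3: derived state 'yes' in C only — an autapomorphy, so it tells us nothing about relationships among taxa.
C4 (derived state 'yes') is shared by C, G, and Q — a synapomorphy uniting that clade.
C5: derived state 'yes' in G and Q only — synapomorphy for {G, Q}.
Most parsimonious ingroup topology: (D,(E,(C,(G,Q)))).
Q and G form a cherry on this tree, so they are sister taxa.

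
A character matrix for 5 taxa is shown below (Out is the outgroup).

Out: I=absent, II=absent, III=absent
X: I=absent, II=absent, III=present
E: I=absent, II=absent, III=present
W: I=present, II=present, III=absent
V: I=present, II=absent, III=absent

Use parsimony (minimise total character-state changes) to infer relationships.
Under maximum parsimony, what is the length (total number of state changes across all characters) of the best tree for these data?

3

The outgroup has state 'absent' for every character, so 'present' is the derived state throughout.
I (derived state 'present') is shared by V and W — a synapomorphy uniting that clade.
II: derived state 'present' in W only — an autapomorphy, so it tells us nothing about relationships among taxa.
III: derived state 'present' in E and X only — synapomorphy for {E, X}.
Most parsimonious ingroup topology: ((X,E),(W,V)).
Changes per character on this tree: I: 1; II: 1; III: 1.
Total = 3.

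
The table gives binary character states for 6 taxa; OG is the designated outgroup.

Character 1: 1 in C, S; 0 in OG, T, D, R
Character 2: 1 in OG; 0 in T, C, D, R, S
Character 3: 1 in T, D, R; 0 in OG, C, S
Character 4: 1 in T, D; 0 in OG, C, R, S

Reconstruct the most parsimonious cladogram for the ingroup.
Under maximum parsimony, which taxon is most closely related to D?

Character polarity is set by the outgroup: the derived state is whichever differs from the outgroup's state, so for Character 2 the derived state is '0', and for the remaining characters it is '1'.
Only C and S show the derived state '1' for Character 1, supporting them as a clade.
All ingroup taxa share the derived state '0' for Character 2; it defines the ingroup but does not resolve relationships within it.
Character 3: derived state '1' in D, R, and T only — synapomorphy for {D, R, T}.
Only D and T show the derived state '1' for Character 4, supporting them as a clade.
Most parsimonious ingroup topology: (((T,D),R),(C,S)).
D and T form a cherry on this tree, so they are sister taxa.

T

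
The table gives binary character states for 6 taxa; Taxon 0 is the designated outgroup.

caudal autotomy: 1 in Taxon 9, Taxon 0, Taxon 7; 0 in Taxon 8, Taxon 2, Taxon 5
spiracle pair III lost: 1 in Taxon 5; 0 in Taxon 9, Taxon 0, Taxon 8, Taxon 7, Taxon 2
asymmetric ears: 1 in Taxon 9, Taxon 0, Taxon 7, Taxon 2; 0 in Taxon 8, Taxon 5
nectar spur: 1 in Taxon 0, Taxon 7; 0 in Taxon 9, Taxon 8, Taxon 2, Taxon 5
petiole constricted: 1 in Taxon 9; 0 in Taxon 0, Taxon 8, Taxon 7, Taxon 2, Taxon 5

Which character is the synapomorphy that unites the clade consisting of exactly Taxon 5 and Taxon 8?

asymmetric ears

Character polarity is set by the outgroup: the derived state is whichever differs from the outgroup's state, so for caudal autotomy, asymmetric ears, nectar spur the derived state is '0', and for the remaining characters it is '1'.
caudal autotomy (derived state '0') is shared by Taxon 2, Taxon 5, and Taxon 8 — a synapomorphy uniting that clade.
spiracle pair III lost (derived state '1') is unique to Taxon 5 (autapomorphy; uninformative for grouping).
asymmetric ears (derived state '0') is shared by Taxon 5 and Taxon 8 — a synapomorphy uniting that clade.
nectar spur (derived state '0') is shared by Taxon 2, Taxon 5, Taxon 8, and Taxon 9 — a synapomorphy uniting that clade.
petiole constricted: derived state '1' in Taxon 9 only — an autapomorphy, so it tells us nothing about relationships among taxa.
Most parsimonious ingroup topology: ((((Taxon 8,Taxon 5),Taxon 2),Taxon 9),Taxon 7).
The clade {Taxon 5, Taxon 8} is supported by asymmetric ears: its derived state '0' occurs in exactly those taxa and in no other taxon (including the outgroup).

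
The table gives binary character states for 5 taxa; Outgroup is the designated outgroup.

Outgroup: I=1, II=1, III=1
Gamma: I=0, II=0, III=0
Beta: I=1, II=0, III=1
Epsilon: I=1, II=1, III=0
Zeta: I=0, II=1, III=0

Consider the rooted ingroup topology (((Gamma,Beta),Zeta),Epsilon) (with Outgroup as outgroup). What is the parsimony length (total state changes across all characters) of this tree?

5

Map each character onto (((Gamma,Beta),Zeta),Epsilon) (rooted by Outgroup) and count the minimum state changes it requires (Fitch parsimony):
I: 2; II: 1; III: 2.
Total tree length = 5.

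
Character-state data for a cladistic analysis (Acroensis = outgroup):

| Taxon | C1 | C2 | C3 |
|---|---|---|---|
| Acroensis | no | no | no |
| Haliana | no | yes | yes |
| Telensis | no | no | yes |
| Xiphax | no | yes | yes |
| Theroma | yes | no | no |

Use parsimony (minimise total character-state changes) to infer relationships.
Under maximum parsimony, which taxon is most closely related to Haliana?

The outgroup has state 'no' for every character, so 'yes' is the derived state throughout.
C1: derived state 'yes' in Theroma only — an autapomorphy, so it tells us nothing about relationships among taxa.
C2 (derived state 'yes') is shared by Haliana and Xiphax — a synapomorphy uniting that clade.
C3 (derived state 'yes') is shared by Haliana, Telensis, and Xiphax — a synapomorphy uniting that clade.
Most parsimonious ingroup topology: (((Haliana,Xiphax),Telensis),Theroma).
Haliana and Xiphax form a cherry on this tree, so they are sister taxa.

Xiphax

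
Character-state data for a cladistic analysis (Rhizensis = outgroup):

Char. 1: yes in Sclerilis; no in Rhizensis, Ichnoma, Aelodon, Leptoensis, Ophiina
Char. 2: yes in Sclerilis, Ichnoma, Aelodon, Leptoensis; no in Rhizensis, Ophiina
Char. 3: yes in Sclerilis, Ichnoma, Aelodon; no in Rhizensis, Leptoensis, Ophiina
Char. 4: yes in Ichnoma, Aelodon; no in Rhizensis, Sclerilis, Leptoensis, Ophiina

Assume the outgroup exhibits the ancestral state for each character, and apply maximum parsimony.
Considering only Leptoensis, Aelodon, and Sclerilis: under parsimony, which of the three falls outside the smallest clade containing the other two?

Leptoensis

The outgroup has state 'no' for every character, so 'yes' is the derived state throughout.
Char. 1: derived state 'yes' in Sclerilis only — an autapomorphy, so it tells us nothing about relationships among taxa.
Char. 2: derived state 'yes' in Aelodon, Ichnoma, Leptoensis, and Sclerilis only — synapomorphy for {Aelodon, Ichnoma, Leptoensis, Sclerilis}.
Only Aelodon, Ichnoma, and Sclerilis show the derived state 'yes' for Char. 3, supporting them as a clade.
Char. 4: derived state 'yes' in Aelodon and Ichnoma only — synapomorphy for {Aelodon, Ichnoma}.
Most parsimonious ingroup topology: ((Leptoensis,((Aelodon,Ichnoma),Sclerilis)),Ophiina).
Sclerilis and Aelodon share a more recent common ancestor with each other than either does with Leptoensis, so Leptoensis is the least closely related of the three.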